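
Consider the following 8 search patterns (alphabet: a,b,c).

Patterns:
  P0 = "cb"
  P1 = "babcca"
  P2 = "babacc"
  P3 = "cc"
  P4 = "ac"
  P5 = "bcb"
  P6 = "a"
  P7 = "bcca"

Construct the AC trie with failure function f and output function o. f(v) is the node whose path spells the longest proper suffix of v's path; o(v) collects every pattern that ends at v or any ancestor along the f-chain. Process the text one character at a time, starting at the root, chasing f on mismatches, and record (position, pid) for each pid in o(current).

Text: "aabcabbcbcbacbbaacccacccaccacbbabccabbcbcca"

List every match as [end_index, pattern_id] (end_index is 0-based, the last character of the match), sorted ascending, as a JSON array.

Build automaton:
Trie (insert patterns):
  0='ε' goto a→13 b→3 c→1
  1='c' goto b→2 c→12
  2='cb' goto ·  [P0 ends]
  3='b' goto a→4 c→15
  4='ba' goto b→5
  5='bab' goto a→9 c→6
  6='babc' goto c→7
  7='babcc' goto a→8
  8='babcca' goto ·  [P1 ends]
  9='baba' goto c→10
  10='babac' goto c→11
  11='babacc' goto ·  [P2 ends]
  12='cc' goto ·  [P3 ends]
  13='a' goto c→14  [P6 ends]
  14='ac' goto ·  [P4 ends]
  15='bc' goto b→16 c→17
  16='bcb' goto ·  [P5 ends]
  17='bcc' goto a→18
  18='bcca' goto ·  [P7 ends]

BFS fail/out derivation:
  fail(1) 'c': from fail(0)=0 chase 'c': 0 ⇒ 0;  out=∅∪out(0)=∅
  fail(3) 'b': from fail(0)=0 chase 'b': 0 ⇒ 0;  out=∅∪out(0)=∅
  fail(13) 'a': from fail(0)=0 chase 'a': 0 ⇒ 0;  out={6}∪out(0)={6}
  fail(2) 'cb': from fail(1)=0 chase 'b': 0 ⇒ 3;  out={0}∪out(3)={0}
  fail(4) 'ba': from fail(3)=0 chase 'a': 0 ⇒ 13;  out=∅∪out(13)={6}
  fail(12) 'cc': from fail(1)=0 chase 'c': 0 ⇒ 1;  out={3}∪out(1)={3}
  fail(14) 'ac': from fail(13)=0 chase 'c': 0 ⇒ 1;  out={4}∪out(1)={4}
  fail(15) 'bc': from fail(3)=0 chase 'c': 0 ⇒ 1;  out=∅∪out(1)=∅
  fail(5) 'bab': from fail(4)=13 chase 'b': 13→0 ⇒ 3;  out=∅∪out(3)=∅
  fail(16) 'bcb': from fail(15)=1 chase 'b': 1 ⇒ 2;  out={5}∪out(2)={0,5}
  fail(17) 'bcc': from fail(15)=1 chase 'c': 1 ⇒ 12;  out=∅∪out(12)={3}
  fail(6) 'babc': from fail(5)=3 chase 'c': 3 ⇒ 15;  out=∅∪out(15)=∅
  fail(9) 'baba': from fail(5)=3 chase 'a': 3 ⇒ 4;  out=∅∪out(4)={6}
  fail(18) 'bcca': from fail(17)=12 chase 'a': 12→1→0 ⇒ 13;  out={7}∪out(13)={6,7}
  fail(7) 'babcc': from fail(6)=15 chase 'c': 15 ⇒ 17;  out=∅∪out(17)={3}
  fail(10) 'babac': from fail(9)=4 chase 'c': 4→13 ⇒ 14;  out=∅∪out(14)={4}
  fail(8) 'babcca': from fail(7)=17 chase 'a': 17 ⇒ 18;  out={1}∪out(18)={1,6,7}
  fail(11) 'babacc': from fail(10)=14 chase 'c': 14→1 ⇒ 12;  out={2}∪out(12)={2,3}

Text stream:
i=0 'a': node 0→13  emit P6@[0:0]
i=1 'a': node 13→13 (fail-walked)  emit P6@[1:1]
i=2 'b': node 13→3 (fail-walked)
i=3 'c': node 3→15
i=4 'a': node 15→13 (fail-walked)  emit P6@[4:4]
i=5 'b': node 13→3 (fail-walked)
i=6 'b': node 3→3 (fail-walked)
i=7 'c': node 3→15
i=8 'b': node 15→16  emit P0@[7:8],P5@[6:8]
i=9 'c': node 16→15 (fail-walked)
i=10 'b': node 15→16  emit P0@[9:10],P5@[8:10]
i=11 'a': node 16→4 (fail-walked)  emit P6@[11:11]
i=12 'c': node 4→14 (fail-walked)  emit P4@[11:12]
i=13 'b': node 14→2 (fail-walked)  emit P0@[12:13]
i=14 'b': node 2→3 (fail-walked)
i=15 'a': node 3→4  emit P6@[15:15]
i=16 'a': node 4→13 (fail-walked)  emit P6@[16:16]
i=17 'c': node 13→14  emit P4@[16:17]
i=18 'c': node 14→12 (fail-walked)  emit P3@[17:18]
i=19 'c': node 12→12 (fail-walked)  emit P3@[18:19]
i=20 'a': node 12→13 (fail-walked)  emit P6@[20:20]
i=21 'c': node 13→14  emit P4@[20:21]
i=22 'c': node 14→12 (fail-walked)  emit P3@[21:22]
i=23 'c': node 12→12 (fail-walked)  emit P3@[22:23]
i=24 'a': node 12→13 (fail-walked)  emit P6@[24:24]
i=25 'c': node 13→14  emit P4@[24:25]
i=26 'c': node 14→12 (fail-walked)  emit P3@[25:26]
i=27 'a': node 12→13 (fail-walked)  emit P6@[27:27]
i=28 'c': node 13→14  emit P4@[27:28]
i=29 'b': node 14→2 (fail-walked)  emit P0@[28:29]
i=30 'b': node 2→3 (fail-walked)
i=31 'a': node 3→4  emit P6@[31:31]
i=32 'b': node 4→5
i=33 'c': node 5→6
i=34 'c': node 6→7  emit P3@[33:34]
i=35 'a': node 7→8  emit P1@[30:35],P6@[35:35],P7@[32:35]
i=36 'b': node 8→3 (fail-walked)
i=37 'b': node 3→3 (fail-walked)
i=38 'c': node 3→15
i=39 'b': node 15→16  emit P0@[38:39],P5@[37:39]
i=40 'c': node 16→15 (fail-walked)
i=41 'c': node 15→17  emit P3@[40:41]
i=42 'a': node 17→18  emit P6@[42:42],P7@[39:42]

Matches: [[0,6],[1,6],[4,6],[8,0],[8,5],[10,0],[10,5],[11,6],[12,4],[13,0],[15,6],[16,6],[17,4],[18,3],[19,3],[20,6],[21,4],[22,3],[23,3],[24,6],[25,4],[26,3],[27,6],[28,4],[29,0],[31,6],[34,3],[35,1],[35,6],[35,7],[39,0],[39,5],[41,3],[42,6],[42,7]]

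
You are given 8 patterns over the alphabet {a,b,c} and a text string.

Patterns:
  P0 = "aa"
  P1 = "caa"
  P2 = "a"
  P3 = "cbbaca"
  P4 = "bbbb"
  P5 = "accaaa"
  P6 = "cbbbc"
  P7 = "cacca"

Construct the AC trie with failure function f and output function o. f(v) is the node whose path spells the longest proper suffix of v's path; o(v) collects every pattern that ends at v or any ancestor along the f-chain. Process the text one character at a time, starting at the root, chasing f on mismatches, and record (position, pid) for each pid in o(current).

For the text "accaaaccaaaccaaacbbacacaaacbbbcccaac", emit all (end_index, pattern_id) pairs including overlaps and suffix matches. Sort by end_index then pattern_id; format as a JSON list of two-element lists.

Build:
Trie nodes:
  0='ε' goto a→1 b→11 c→3
  1='a' goto a→2 c→15  ←P2
  2='aa' goto ·  ←P0
  3='c' goto a→4 b→6
  4='ca' goto a→5 c→22
  5='caa' goto ·  ←P1
  6='cb' goto b→7
  7='cbb' goto a→8 b→20
  8='cbba' goto c→9
  9='cbbac' goto a→10
  10='cbbaca' goto ·  ←P3
  11='b' goto b→12
  12='bb' goto b→13
  13='bbb' goto b→14
  14='bbbb' goto ·  ←P4
  15='ac' goto c→16
  16='acc' goto a→17
  17='acca' goto a→18
  18='accaa' goto a→19
  19='accaaa' goto ·  ←P5
  20='cbbb' goto c→21
  21='cbbbc' goto ·  ←P6
  22='cac' goto c→23
  23='cacc' goto a→24
  24='cacca' goto ·  ←P7

Failure links (BFS by depth):
  n1('a'): parent n0 fail=0; on 'a' 0 → fail=0;  out {2}∪∅={2}
  n3('c'): parent n0 fail=0; on 'c' 0 → fail=0;  out ∅∪∅=∅
  n11('b'): parent n0 fail=0; on 'b' 0 → fail=0;  out ∅∪∅=∅
  n2('aa'): parent n1 fail=0; on 'a' 0 → fail=1;  out {0}∪{2}={0,2}
  n4('ca'): parent n3 fail=0; on 'a' 0 → fail=1;  out ∅∪{2}={2}
  n6('cb'): parent n3 fail=0; on 'b' 0 → fail=11;  out ∅∪∅=∅
  n12('bb'): parent n11 fail=0; on 'b' 0 → fail=11;  out ∅∪∅=∅
  n15('ac'): parent n1 fail=0; on 'c' 0 → fail=3;  out ∅∪∅=∅
  n5('caa'): parent n4 fail=1; on 'a' 1 → fail=2;  out {1}∪{0,2}={0,1,2}
  n7('cbb'): parent n6 fail=11; on 'b' 11 → fail=12;  out ∅∪∅=∅
  n13('bbb'): parent n12 fail=11; on 'b' 11 → fail=12;  out ∅∪∅=∅
  n16('acc'): parent n15 fail=3; on 'c' 3→0 → fail=3;  out ∅∪∅=∅
  n22('cac'): parent n4 fail=1; on 'c' 1 → fail=15;  out ∅∪∅=∅
  n8('cbba'): parent n7 fail=12; on 'a' 12→11→0 → fail=1;  out ∅∪{2}={2}
  n14('bbbb'): parent n13 fail=12; on 'b' 12 → fail=13;  out {4}∪∅={4}
  n17('acca'): parent n16 fail=3; on 'a' 3 → fail=4;  out ∅∪{2}={2}
  n20('cbbb'): parent n7 fail=12; on 'b' 12 → fail=13;  out ∅∪∅=∅
  n23('cacc'): parent n22 fail=15; on 'c' 15 → fail=16;  out ∅∪∅=∅
  n9('cbbac'): parent n8 fail=1; on 'c' 1 → fail=15;  out ∅∪∅=∅
  n18('accaa'): parent n17 fail=4; on 'a' 4 → fail=5;  out ∅∪{0,1,2}={0,1,2}
  n21('cbbbc'): parent n20 fail=13; on 'c' 13→12→11→0 → fail=3;  out {6}∪∅={6}
  n24('cacca'): parent n23 fail=16; on 'a' 16 → fail=17;  out {7}∪{2}={2,7}
  n10('cbbaca'): parent n9 fail=15; on 'a' 15→3 → fail=4;  out {3}∪{2}={2,3}
  n19('accaaa'): parent n18 fail=5; on 'a' 5→2→1 → fail=2;  out {5}∪{0,2}={0,2,5}

Run:
[0] read 'a'  n0⇒n1  emit P2@[0:0]
[1] read 'c'  n1⇒n15
[2] read 'c'  n15⇒n16
[3] read 'a'  n16⇒n17  emit P2@[3:3]
[4] read 'a'  n17⇒n18  emit P0@[3:4],P1@[2:4],P2@[4:4]
[5] read 'a'  n18⇒n19  emit P0@[4:5],P2@[5:5],P5@[0:5]
[6] read 'c'  n19⇒n15 ·f
[7] read 'c'  n15⇒n16
[8] read 'a'  n16⇒n17  emit P2@[8:8]
[9] read 'a'  n17⇒n18  emit P0@[8:9],P1@[7:9],P2@[9:9]
[10] read 'a'  n18⇒n19  emit P0@[9:10],P2@[10:10],P5@[5:10]
[11] read 'c'  n19⇒n15 ·f
[12] read 'c'  n15⇒n16
[13] read 'a'  n16⇒n17  emit P2@[13:13]
[14] read 'a'  n17⇒n18  emit P0@[13:14],P1@[12:14],P2@[14:14]
[15] read 'a'  n18⇒n19  emit P0@[14:15],P2@[15:15],P5@[10:15]
[16] read 'c'  n19⇒n15 ·f
[17] read 'b'  n15⇒n6 ·f
[18] read 'b'  n6⇒n7
[19] read 'a'  n7⇒n8  emit P2@[19:19]
[20] read 'c'  n8⇒n9
[21] read 'a'  n9⇒n10  emit P2@[21:21],P3@[16:21]
[22] read 'c'  n10⇒n22 ·f
[23] read 'a'  n22⇒n4 ·f  emit P2@[23:23]
[24] read 'a'  n4⇒n5  emit P0@[23:24],P1@[22:24],P2@[24:24]
[25] read 'a'  n5⇒n2 ·f  emit P0@[24:25],P2@[25:25]
[26] read 'c'  n2⇒n15 ·f
[27] read 'b'  n15⇒n6 ·f
[28] read 'b'  n6⇒n7
[29] read 'b'  n7⇒n20
[30] read 'c'  n20⇒n21  emit P6@[26:30]
[31] read 'c'  n21⇒n3 ·f
[32] read 'c'  n3⇒n3 ·f
[33] read 'a'  n3⇒n4  emit P2@[33:33]
[34] read 'a'  n4⇒n5  emit P0@[33:34],P1@[32:34],P2@[34:34]
[35] read 'c'  n5⇒n15 ·f

Result: [[0,2],[3,2],[4,0],[4,1],[4,2],[5,0],[5,2],[5,5],[8,2],[9,0],[9,1],[9,2],[10,0],[10,2],[10,5],[13,2],[14,0],[14,1],[14,2],[15,0],[15,2],[15,5],[19,2],[21,2],[21,3],[23,2],[24,0],[24,1],[24,2],[25,0],[25,2],[30,6],[33,2],[34,0],[34,1],[34,2]]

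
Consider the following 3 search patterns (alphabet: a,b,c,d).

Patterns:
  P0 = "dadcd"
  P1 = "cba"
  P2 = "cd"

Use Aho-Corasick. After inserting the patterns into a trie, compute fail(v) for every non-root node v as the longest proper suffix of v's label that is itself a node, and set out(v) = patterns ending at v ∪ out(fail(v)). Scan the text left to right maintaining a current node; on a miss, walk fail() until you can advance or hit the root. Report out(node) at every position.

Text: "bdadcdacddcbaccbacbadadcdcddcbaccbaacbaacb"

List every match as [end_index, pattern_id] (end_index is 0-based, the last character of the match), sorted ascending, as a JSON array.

Build:
Trie nodes:
  n0 'ε': c→6 d→1
  n1 'd': a→2
  n2 'da': d→3
  n3 'dad': c→4
  n4 'dadc': d→5
  n5 'dadcd': ·  [P0 ends]
  n6 'c': b→7 d→9
  n7 'cb': a→8
  n8 'cba': ·  [P1 ends]
  n9 'cd': ·  [P2 ends]

BFS fail/out derivation:
  fail(1) 'd': from fail(0)=0 chase 'd': 0 ⇒ 0;  out=∅∪out(0)=∅
  fail(6) 'c': from fail(0)=0 chase 'c': 0 ⇒ 0;  out=∅∪out(0)=∅
  fail(2) 'da': from fail(1)=0 chase 'a': 0 ⇒ 0;  out=∅∪out(0)=∅
  fail(7) 'cb': from fail(6)=0 chase 'b': 0 ⇒ 0;  out=∅∪out(0)=∅
  fail(9) 'cd': from fail(6)=0 chase 'd': 0 ⇒ 1;  out={2}∪out(1)={2}
  fail(3) 'dad': from fail(2)=0 chase 'd': 0 ⇒ 1;  out=∅∪out(1)=∅
  fail(8) 'cba': from fail(7)=0 chase 'a': 0 ⇒ 0;  out={1}∪out(0)={1}
  fail(4) 'dadc': from fail(3)=1 chase 'c': 1→0 ⇒ 6;  out=∅∪out(6)=∅
  fail(5) 'dadcd': from fail(4)=6 chase 'd': 6 ⇒ 9;  out={0}∪out(9)={0,2}

Run:
i=0 'b': node 0→0
i=1 'd': node 0→1
i=2 'a': node 1→2
i=3 'd': node 2→3
i=4 'c': node 3→4
i=5 'd': node 4→5  emit P0@[1:5],P2@[4:5]
i=6 'a': node 5→2 (fail-walked)
i=7 'c': node 2→6 (fail-walked)
i=8 'd': node 6→9  emit P2@[7:8]
i=9 'd': node 9→1 (fail-walked)
i=10 'c': node 1→6 (fail-walked)
i=11 'b': node 6→7
i=12 'a': node 7→8  emit P1@[10:12]
i=13 'c': node 8→6 (fail-walked)
i=14 'c': node 6→6 (fail-walked)
i=15 'b': node 6→7
i=16 'a': node 7→8  emit P1@[14:16]
i=17 'c': node 8→6 (fail-walked)
i=18 'b': node 6→7
i=19 'a': node 7→8  emit P1@[17:19]
i=20 'd': node 8→1 (fail-walked)
i=21 'a': node 1→2
i=22 'd': node 2→3
i=23 'c': node 3→4
i=24 'd': node 4→5  emit P0@[20:24],P2@[23:24]
i=25 'c': node 5→6 (fail-walked)
i=26 'd': node 6→9  emit P2@[25:26]
i=27 'd': node 9→1 (fail-walked)
i=28 'c': node 1→6 (fail-walked)
i=29 'b': node 6→7
i=30 'a': node 7→8  emit P1@[28:30]
i=31 'c': node 8→6 (fail-walked)
i=32 'c': node 6→6 (fail-walked)
i=33 'b': node 6→7
i=34 'a': node 7→8  emit P1@[32:34]
i=35 'a': node 8→0 (fail-walked)
i=36 'c': node 0→6
i=37 'b': node 6→7
i=38 'a': node 7→8  emit P1@[36:38]
i=39 'a': node 8→0 (fail-walked)
i=40 'c': node 0→6
i=41 'b': node 6→7

Result: [[5,0],[5,2],[8,2],[12,1],[16,1],[19,1],[24,0],[24,2],[26,2],[30,1],[34,1],[38,1]]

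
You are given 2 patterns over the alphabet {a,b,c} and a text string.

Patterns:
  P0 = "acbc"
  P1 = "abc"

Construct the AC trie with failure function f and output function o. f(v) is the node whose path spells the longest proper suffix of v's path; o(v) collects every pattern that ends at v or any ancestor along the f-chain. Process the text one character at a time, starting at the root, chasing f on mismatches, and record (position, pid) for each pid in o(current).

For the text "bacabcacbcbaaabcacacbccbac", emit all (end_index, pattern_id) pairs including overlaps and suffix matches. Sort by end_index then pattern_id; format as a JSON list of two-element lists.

Construct AC machine:
Trie (insert patterns):
  0='ε' goto a→1
  1='a' goto b→5 c→2
  2='ac' goto b→3
  3='acb' goto c→4
  4='acbc' goto ·  [P0 ends]
  5='ab' goto c→6
  6='abc' goto ·  [P1 ends]

BFS fail/out derivation:
  fail(1) 'a': from fail(0)=0 chase 'a': 0 ⇒ 0;  out=∅∪out(0)=∅
  fail(2) 'ac': from fail(1)=0 chase 'c': 0 ⇒ 0;  out=∅∪out(0)=∅
  fail(5) 'ab': from fail(1)=0 chase 'b': 0 ⇒ 0;  out=∅∪out(0)=∅
  fail(3) 'acb': from fail(2)=0 chase 'b': 0 ⇒ 0;  out=∅∪out(0)=∅
  fail(6) 'abc': from fail(5)=0 chase 'c': 0 ⇒ 0;  out={1}∪out(0)={1}
  fail(4) 'acbc': from fail(3)=0 chase 'c': 0 ⇒ 0;  out={0}∪out(0)={0}

Run:
pos 0 'b': at 0
pos 1 'a': at 1
pos 2 'c': at 2
pos 3 'a': at 1 (fail-walked)
pos 4 'b': at 5
pos 5 'c': at 6  ** P1@[3:5]
pos 6 'a': at 1 (fail-walked)
pos 7 'c': at 2
pos 8 'b': at 3
pos 9 'c': at 4  ** P0@[6:9]
pos 10 'b': at 0 (fail-walked)
pos 11 'a': at 1
pos 12 'a': at 1 (fail-walked)
pos 13 'a': at 1 (fail-walked)
pos 14 'b': at 5
pos 15 'c': at 6  ** P1@[13:15]
pos 16 'a': at 1 (fail-walked)
pos 17 'c': at 2
pos 18 'a': at 1 (fail-walked)
pos 19 'c': at 2
pos 20 'b': at 3
pos 21 'c': at 4  ** P0@[18:21]
pos 22 'c': at 0 (fail-walked)
pos 23 'b': at 0
pos 24 'a': at 1
pos 25 'c': at 2

Result: [[5,1],[9,0],[15,1],[21,0]]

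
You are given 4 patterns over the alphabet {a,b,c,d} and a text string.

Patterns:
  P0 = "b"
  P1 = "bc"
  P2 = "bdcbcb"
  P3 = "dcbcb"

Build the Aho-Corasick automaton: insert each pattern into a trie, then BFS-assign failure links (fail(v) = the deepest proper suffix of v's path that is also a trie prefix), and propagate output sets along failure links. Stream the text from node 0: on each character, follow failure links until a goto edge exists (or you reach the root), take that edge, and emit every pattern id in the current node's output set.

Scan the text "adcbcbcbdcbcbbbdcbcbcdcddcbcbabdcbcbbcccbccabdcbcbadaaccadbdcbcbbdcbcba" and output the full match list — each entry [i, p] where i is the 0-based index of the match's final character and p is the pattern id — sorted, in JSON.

Construct AC machine:
Trie (insert patterns):
  0='ε' goto b→1 d→8
  1='b' goto c→2 d→3  ←P0
  2='bc' goto ·  ←P1
  3='bd' goto c→4
  4='bdc' goto b→5
  5='bdcb' goto c→6
  6='bdcbc' goto b→7
  7='bdcbcb' goto ·  ←P2
  8='d' goto c→9
  9='dc' goto b→10
  10='dcb' goto c→11
  11='dcbc' goto b→12
  12='dcbcb' goto ·  ←P3

BFS fail/out derivation:
  n1('b'): parent n0 fail=0; on 'b' 0 → fail=0;  out {0}∪∅={0}
  n8('d'): parent n0 fail=0; on 'd' 0 → fail=0;  out ∅∪∅=∅
  n2('bc'): parent n1 fail=0; on 'c' 0 → fail=0;  out {1}∪∅={1}
  n3('bd'): parent n1 fail=0; on 'd' 0 → fail=8;  out ∅∪∅=∅
  n9('dc'): parent n8 fail=0; on 'c' 0 → fail=0;  out ∅∪∅=∅
  n4('bdc'): parent n3 fail=8; on 'c' 8 → fail=9;  out ∅∪∅=∅
  n10('dcb'): parent n9 fail=0; on 'b' 0 → fail=1;  out ∅∪{0}={0}
  n5('bdcb'): parent n4 fail=9; on 'b' 9 → fail=10;  out ∅∪{0}={0}
  n11('dcbc'): parent n10 fail=1; on 'c' 1 → fail=2;  out ∅∪{1}={1}
  n6('bdcbc'): parent n5 fail=10; on 'c' 10 → fail=11;  out ∅∪{1}={1}
  n12('dcbcb'): parent n11 fail=2; on 'b' 2→0 → fail=1;  out {3}∪{0}={0,3}
  n7('bdcbcb'): parent n6 fail=11; on 'b' 11 → fail=12;  out {2}∪{0,3}={0,2,3}

Scan:
pos 0 'a': at 0
pos 1 'd': at 8
pos 2 'c': at 9
pos 3 'b': at 10  ** P0@[3:3]
pos 4 'c': at 11  ** P1@[3:4]
pos 5 'b': at 12  ** P0@[5:5],P3@[1:5]
pos 6 'c': at 2 (fail-walked)  ** P1@[5:6]
pos 7 'b': at 1 (fail-walked)  ** P0@[7:7]
pos 8 'd': at 3
pos 9 'c': at 4
pos 10 'b': at 5  ** P0@[10:10]
pos 11 'c': at 6  ** P1@[10:11]
pos 12 'b': at 7  ** P0@[12:12],P2@[7:12],P3@[8:12]
pos 13 'b': at 1 (fail-walked)  ** P0@[13:13]
pos 14 'b': at 1 (fail-walked)  ** P0@[14:14]
pos 15 'd': at 3
pos 16 'c': at 4
pos 17 'b': at 5  ** P0@[17:17]
pos 18 'c': at 6  ** P1@[17:18]
pos 19 'b': at 7  ** P0@[19:19],P2@[14:19],P3@[15:19]
pos 20 'c': at 2 (fail-walked)  ** P1@[19:20]
pos 21 'd': at 8 (fail-walked)
pos 22 'c': at 9
pos 23 'd': at 8 (fail-walked)
pos 24 'd': at 8 (fail-walked)
pos 25 'c': at 9
pos 26 'b': at 10  ** P0@[26:26]
pos 27 'c': at 11  ** P1@[26:27]
pos 28 'b': at 12  ** P0@[28:28],P3@[24:28]
pos 29 'a': at 0 (fail-walked)
pos 30 'b': at 1  ** P0@[30:30]
pos 31 'd': at 3
pos 32 'c': at 4
pos 33 'b': at 5  ** P0@[33:33]
pos 34 'c': at 6  ** P1@[33:34]
pos 35 'b': at 7  ** P0@[35:35],P2@[30:35],P3@[31:35]
pos 36 'b': at 1 (fail-walked)  ** P0@[36:36]
pos 37 'c': at 2  ** P1@[36:37]
pos 38 'c': at 0 (fail-walked)
pos 39 'c': at 0
pos 40 'b': at 1  ** P0@[40:40]
pos 41 'c': at 2  ** P1@[40:41]
pos 42 'c': at 0 (fail-walked)
pos 43 'a': at 0
pos 44 'b': at 1  ** P0@[44:44]
pos 45 'd': at 3
pos 46 'c': at 4
pos 47 'b': at 5  ** P0@[47:47]
pos 48 'c': at 6  ** P1@[47:48]
pos 49 'b': at 7  ** P0@[49:49],P2@[44:49],P3@[45:49]
pos 50 'a': at 0 (fail-walked)
pos 51 'd': at 8
pos 52 'a': at 0 (fail-walked)
pos 53 'a': at 0
pos 54 'c': at 0
pos 55 'c': at 0
pos 56 'a': at 0
pos 57 'd': at 8
pos 58 'b': at 1 (fail-walked)  ** P0@[58:58]
pos 59 'd': at 3
pos 60 'c': at 4
pos 61 'b': at 5  ** P0@[61:61]
pos 62 'c': at 6  ** P1@[61:62]
pos 63 'b': at 7  ** P0@[63:63],P2@[58:63],P3@[59:63]
pos 64 'b': at 1 (fail-walked)  ** P0@[64:64]
pos 65 'd': at 3
pos 66 'c': at 4
pos 67 'b': at 5  ** P0@[67:67]
pos 68 'c': at 6  ** P1@[67:68]
pos 69 'b': at 7  ** P0@[69:69],P2@[64:69],P3@[65:69]
pos 70 'a': at 0 (fail-walked)

Matches: [[3,0],[4,1],[5,0],[5,3],[6,1],[7,0],[10,0],[11,1],[12,0],[12,2],[12,3],[13,0],[14,0],[17,0],[18,1],[19,0],[19,2],[19,3],[20,1],[26,0],[27,1],[28,0],[28,3],[30,0],[33,0],[34,1],[35,0],[35,2],[35,3],[36,0],[37,1],[40,0],[41,1],[44,0],[47,0],[48,1],[49,0],[49,2],[49,3],[58,0],[61,0],[62,1],[63,0],[63,2],[63,3],[64,0],[67,0],[68,1],[69,0],[69,2],[69,3]]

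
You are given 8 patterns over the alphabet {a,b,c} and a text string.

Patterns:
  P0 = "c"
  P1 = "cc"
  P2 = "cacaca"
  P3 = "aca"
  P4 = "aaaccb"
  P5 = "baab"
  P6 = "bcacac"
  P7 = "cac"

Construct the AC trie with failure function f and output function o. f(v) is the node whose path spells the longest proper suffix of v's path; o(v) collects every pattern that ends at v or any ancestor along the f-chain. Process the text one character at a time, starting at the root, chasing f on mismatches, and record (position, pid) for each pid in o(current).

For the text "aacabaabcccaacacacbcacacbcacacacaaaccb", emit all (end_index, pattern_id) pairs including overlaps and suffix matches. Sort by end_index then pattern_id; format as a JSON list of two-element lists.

Build automaton:
Trie (insert patterns):
  0='ε' goto a→8 b→16 c→1
  1='c' goto a→3 c→2  [P0 ends]
  2='cc' goto ·  [P1 ends]
  3='ca' goto c→4
  4='cac' goto a→5  [P7 ends]
  5='caca' goto c→6
  6='cacac' goto a→7
  7='cacaca' goto ·  [P2 ends]
  8='a' goto a→11 c→9
  9='ac' goto a→10
  10='aca' goto ·  [P3 ends]
  11='aa' goto a→12
  12='aaa' goto c→13
  13='aaac' goto c→14
  14='aaacc' goto b→15
  15='aaaccb' goto ·  [P4 ends]
  16='b' goto a→17 c→20
  17='ba' goto a→18
  18='baa' goto b→19
  19='baab' goto ·  [P5 ends]
  20='bc' goto a→21
  21='bca' goto c→22
  22='bcac' goto a→23
  23='bcaca' goto c→24
  24='bcacac' goto ·  [P6 ends]

BFS fail/out derivation:
  n1('c'): parent n0 fail=0; on 'c' 0 → fail=0;  out {0}∪∅={0}
  n8('a'): parent n0 fail=0; on 'a' 0 → fail=0;  out ∅∪∅=∅
  n16('b'): parent n0 fail=0; on 'b' 0 → fail=0;  out ∅∪∅=∅
  n2('cc'): parent n1 fail=0; on 'c' 0 → fail=1;  out {1}∪{0}={0,1}
  n3('ca'): parent n1 fail=0; on 'a' 0 → fail=8;  out ∅∪∅=∅
  n9('ac'): parent n8 fail=0; on 'c' 0 → fail=1;  out ∅∪{0}={0}
  n11('aa'): parent n8 fail=0; on 'a' 0 → fail=8;  out ∅∪∅=∅
  n17('ba'): parent n16 fail=0; on 'a' 0 → fail=8;  out ∅∪∅=∅
  n20('bc'): parent n16 fail=0; on 'c' 0 → fail=1;  out ∅∪{0}={0}
  n4('cac'): parent n3 fail=8; on 'c' 8 → fail=9;  out {7}∪{0}={0,7}
  n10('aca'): parent n9 fail=1; on 'a' 1 → fail=3;  out {3}∪∅={3}
  n12('aaa'): parent n11 fail=8; on 'a' 8 → fail=11;  out ∅∪∅=∅
  n18('baa'): parent n17 fail=8; on 'a' 8 → fail=11;  out ∅∪∅=∅
  n21('bca'): parent n20 fail=1; on 'a' 1 → fail=3;  out ∅∪∅=∅
  n5('caca'): parent n4 fail=9; on 'a' 9 → fail=10;  out ∅∪{3}={3}
  n13('aaac'): parent n12 fail=11; on 'c' 11→8 → fail=9;  out ∅∪{0}={0}
  n19('baab'): parent n18 fail=11; on 'b' 11→8→0 → fail=16;  out {5}∪∅={5}
  n22('bcac'): parent n21 fail=3; on 'c' 3 → fail=4;  out ∅∪{0,7}={0,7}
  n6('cacac'): parent n5 fail=10; on 'c' 10→3 → fail=4;  out ∅∪{0,7}={0,7}
  n14('aaacc'): parent n13 fail=9; on 'c' 9→1 → fail=2;  out ∅∪{0,1}={0,1}
  n23('bcaca'): parent n22 fail=4; on 'a' 4 → fail=5;  out ∅∪{3}={3}
  n7('cacaca'): parent n6 fail=4; on 'a' 4 → fail=5;  out {2}∪{3}={2,3}
  n15('aaaccb'): parent n14 fail=2; on 'b' 2→1→0 → fail=16;  out {4}∪∅={4}
  n24('bcacac'): parent n23 fail=5; on 'c' 5 → fail=6;  out {6}∪{0,7}={0,6,7}

Run:
[0] read 'a'  n0⇒n8
[1] read 'a'  n8⇒n11
[2] read 'c'  n11⇒n9 (fail-walked)  emit P0@[2:2]
[3] read 'a'  n9⇒n10  emit P3@[1:3]
[4] read 'b'  n10⇒n16 (fail-walked)
[5] read 'a'  n16⇒n17
[6] read 'a'  n17⇒n18
[7] read 'b'  n18⇒n19  emit P5@[4:7]
[8] read 'c'  n19⇒n20 (fail-walked)  emit P0@[8:8]
[9] read 'c'  n20⇒n2 (fail-walked)  emit P0@[9:9],P1@[8:9]
[10] read 'c'  n2⇒n2 (fail-walked)  emit P0@[10:10],P1@[9:10]
[11] read 'a'  n2⇒n3 (fail-walked)
[12] read 'a'  n3⇒n11 (fail-walked)
[13] read 'c'  n11⇒n9 (fail-walked)  emit P0@[13:13]
[14] read 'a'  n9⇒n10  emit P3@[12:14]
[15] read 'c'  n10⇒n4 (fail-walked)  emit P0@[15:15],P7@[13:15]
[16] read 'a'  n4⇒n5  emit P3@[14:16]
[17] read 'c'  n5⇒n6  emit P0@[17:17],P7@[15:17]
[18] read 'b'  n6⇒n16 (fail-walked)
[19] read 'c'  n16⇒n20  emit P0@[19:19]
[20] read 'a'  n20⇒n21
[21] read 'c'  n21⇒n22  emit P0@[21:21],P7@[19:21]
[22] read 'a'  n22⇒n23  emit P3@[20:22]
[23] read 'c'  n23⇒n24  emit P0@[23:23],P6@[18:23],P7@[21:23]
[24] read 'b'  n24⇒n16 (fail-walked)
[25] read 'c'  n16⇒n20  emit P0@[25:25]
[26] read 'a'  n20⇒n21
[27] read 'c'  n21⇒n22  emit P0@[27:27],P7@[25:27]
[28] read 'a'  n22⇒n23  emit P3@[26:28]
[29] read 'c'  n23⇒n24  emit P0@[29:29],P6@[24:29],P7@[27:29]
[30] read 'a'  n24⇒n7 (fail-walked)  emit P2@[25:30],P3@[28:30]
[31] read 'c'  n7⇒n6 (fail-walked)  emit P0@[31:31],P7@[29:31]
[32] read 'a'  n6⇒n7  emit P2@[27:32],P3@[30:32]
[33] read 'a'  n7⇒n11 (fail-walked)
[34] read 'a'  n11⇒n12
[35] read 'c'  n12⇒n13  emit P0@[35:35]
[36] read 'c'  n13⇒n14  emit P0@[36:36],P1@[35:36]
[37] read 'b'  n14⇒n15  emit P4@[32:37]

Matches: [[2,0],[3,3],[7,5],[8,0],[9,0],[9,1],[10,0],[10,1],[13,0],[14,3],[15,0],[15,7],[16,3],[17,0],[17,7],[19,0],[21,0],[21,7],[22,3],[23,0],[23,6],[23,7],[25,0],[27,0],[27,7],[28,3],[29,0],[29,6],[29,7],[30,2],[30,3],[31,0],[31,7],[32,2],[32,3],[35,0],[36,0],[36,1],[37,4]]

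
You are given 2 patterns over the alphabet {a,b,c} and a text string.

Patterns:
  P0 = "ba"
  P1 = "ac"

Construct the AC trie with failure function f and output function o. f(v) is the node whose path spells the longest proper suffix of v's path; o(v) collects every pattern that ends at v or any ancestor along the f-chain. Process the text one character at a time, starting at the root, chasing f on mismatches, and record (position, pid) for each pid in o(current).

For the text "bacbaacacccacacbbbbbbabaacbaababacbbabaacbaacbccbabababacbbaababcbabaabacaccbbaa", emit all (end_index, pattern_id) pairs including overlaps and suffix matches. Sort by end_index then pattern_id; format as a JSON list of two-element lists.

Build:
Trie (insert patterns):
  0='ε' goto a→3 b→1
  1='b' goto a→2
  2='ba' goto ·  [P0 ends]
  3='a' goto c→4
  4='ac' goto ·  [P1 ends]

Failure links (BFS by depth):
  fail(1) 'b': from fail(0)=0 chase 'b': 0 ⇒ 0;  out=∅∪out(0)=∅
  fail(3) 'a': from fail(0)=0 chase 'a': 0 ⇒ 0;  out=∅∪out(0)=∅
  fail(2) 'ba': from fail(1)=0 chase 'a': 0 ⇒ 3;  out={0}∪out(3)={0}
  fail(4) 'ac': from fail(3)=0 chase 'c': 0 ⇒ 0;  out={1}∪out(0)={1}

Scan:
i=0 'b': node 0→1
i=1 'a': node 1→2  emit P0@[0:1]
i=2 'c': node 2→4 (fail-walked)  emit P1@[1:2]
i=3 'b': node 4→1 (fail-walked)
i=4 'a': node 1→2  emit P0@[3:4]
i=5 'a': node 2→3 (fail-walked)
i=6 'c': node 3→4  emit P1@[5:6]
i=7 'a': node 4→3 (fail-walked)
i=8 'c': node 3→4  emit P1@[7:8]
i=9 'c': node 4→0 (fail-walked)
i=10 'c': node 0→0
i=11 'a': node 0→3
i=12 'c': node 3→4  emit P1@[11:12]
i=13 'a': node 4→3 (fail-walked)
i=14 'c': node 3→4  emit P1@[13:14]
i=15 'b': node 4→1 (fail-walked)
i=16 'b': node 1→1 (fail-walked)
i=17 'b': node 1→1 (fail-walked)
i=18 'b': node 1→1 (fail-walked)
i=19 'b': node 1→1 (fail-walked)
i=20 'b': node 1→1 (fail-walked)
i=21 'a': node 1→2  emit P0@[20:21]
i=22 'b': node 2→1 (fail-walked)
i=23 'a': node 1→2  emit P0@[22:23]
i=24 'a': node 2→3 (fail-walked)
i=25 'c': node 3→4  emit P1@[24:25]
i=26 'b': node 4→1 (fail-walked)
i=27 'a': node 1→2  emit P0@[26:27]
i=28 'a': node 2→3 (fail-walked)
i=29 'b': node 3→1 (fail-walked)
i=30 'a': node 1→2  emit P0@[29:30]
i=31 'b': node 2→1 (fail-walked)
i=32 'a': node 1→2  emit P0@[31:32]
i=33 'c': node 2→4 (fail-walked)  emit P1@[32:33]
i=34 'b': node 4→1 (fail-walked)
i=35 'b': node 1→1 (fail-walked)
i=36 'a': node 1→2  emit P0@[35:36]
i=37 'b': node 2→1 (fail-walked)
i=38 'a': node 1→2  emit P0@[37:38]
i=39 'a': node 2→3 (fail-walked)
i=40 'c': node 3→4  emit P1@[39:40]
i=41 'b': node 4→1 (fail-walked)
i=42 'a': node 1→2  emit P0@[41:42]
i=43 'a': node 2→3 (fail-walked)
i=44 'c': node 3→4  emit P1@[43:44]
i=45 'b': node 4→1 (fail-walked)
i=46 'c': node 1→0 (fail-walked)
i=47 'c': node 0→0
i=48 'b': node 0→1
i=49 'a': node 1→2  emit P0@[48:49]
i=50 'b': node 2→1 (fail-walked)
i=51 'a': node 1→2  emit P0@[50:51]
i=52 'b': node 2→1 (fail-walked)
i=53 'a': node 1→2  emit P0@[52:53]
i=54 'b': node 2→1 (fail-walked)
i=55 'a': node 1→2  emit P0@[54:55]
i=56 'c': node 2→4 (fail-walked)  emit P1@[55:56]
i=57 'b': node 4→1 (fail-walked)
i=58 'b': node 1→1 (fail-walked)
i=59 'a': node 1→2  emit P0@[58:59]
i=60 'a': node 2→3 (fail-walked)
i=61 'b': node 3→1 (fail-walked)
i=62 'a': node 1→2  emit P0@[61:62]
i=63 'b': node 2→1 (fail-walked)
i=64 'c': node 1→0 (fail-walked)
i=65 'b': node 0→1
i=66 'a': node 1→2  emit P0@[65:66]
i=67 'b': node 2→1 (fail-walked)
i=68 'a': node 1→2  emit P0@[67:68]
i=69 'a': node 2→3 (fail-walked)
i=70 'b': node 3→1 (fail-walked)
i=71 'a': node 1→2  emit P0@[70:71]
i=72 'c': node 2→4 (fail-walked)  emit P1@[71:72]
i=73 'a': node 4→3 (fail-walked)
i=74 'c': node 3→4  emit P1@[73:74]
i=75 'c': node 4→0 (fail-walked)
i=76 'b': node 0→1
i=77 'b': node 1→1 (fail-walked)
i=78 'a': node 1→2  emit P0@[77:78]
i=79 'a': node 2→3 (fail-walked)

Matches: [[1,0],[2,1],[4,0],[6,1],[8,1],[12,1],[14,1],[21,0],[23,0],[25,1],[27,0],[30,0],[32,0],[33,1],[36,0],[38,0],[40,1],[42,0],[44,1],[49,0],[51,0],[53,0],[55,0],[56,1],[59,0],[62,0],[66,0],[68,0],[71,0],[72,1],[74,1],[78,0]]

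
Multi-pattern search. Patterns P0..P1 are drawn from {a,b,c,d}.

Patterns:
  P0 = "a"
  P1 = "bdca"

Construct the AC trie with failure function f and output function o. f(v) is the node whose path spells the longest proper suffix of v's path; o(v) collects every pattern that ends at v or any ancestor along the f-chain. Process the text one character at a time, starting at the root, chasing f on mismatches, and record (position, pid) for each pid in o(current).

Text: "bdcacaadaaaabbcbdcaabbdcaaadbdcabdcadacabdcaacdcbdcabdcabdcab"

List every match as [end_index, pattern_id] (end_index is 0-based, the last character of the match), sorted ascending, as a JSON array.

Construct AC machine:
Trie nodes:
  n0 'ε': a→1 b→2
  n1 'a': ·  ←P0
  n2 'b': d→3
  n3 'bd': c→4
  n4 'bdc': a→5
  n5 'bdca': ·  ←P1

BFS fail/out derivation:
  fail(1) 'a': from fail(0)=0 chase 'a': 0 ⇒ 0;  out={0}∪out(0)={0}
  fail(2) 'b': from fail(0)=0 chase 'b': 0 ⇒ 0;  out=∅∪out(0)=∅
  fail(3) 'bd': from fail(2)=0 chase 'd': 0 ⇒ 0;  out=∅∪out(0)=∅
  fail(4) 'bdc': from fail(3)=0 chase 'c': 0 ⇒ 0;  out=∅∪out(0)=∅
  fail(5) 'bdca': from fail(4)=0 chase 'a': 0 ⇒ 1;  out={1}∪out(1)={0,1}

Scan:
[0] read 'b'  n0⇒n2
[1] read 'd'  n2⇒n3
[2] read 'c'  n3⇒n4
[3] read 'a'  n4⇒n5  → match P0@[3:3],P1@[0:3]
[4] read 'c'  n5⇒n0 (fail-walked)
[5] read 'a'  n0⇒n1  → match P0@[5:5]
[6] read 'a'  n1⇒n1 (fail-walked)  → match P0@[6:6]
[7] read 'd'  n1⇒n0 (fail-walked)
[8] read 'a'  n0⇒n1  → match P0@[8:8]
[9] read 'a'  n1⇒n1 (fail-walked)  → match P0@[9:9]
[10] read 'a'  n1⇒n1 (fail-walked)  → match P0@[10:10]
[11] read 'a'  n1⇒n1 (fail-walked)  → match P0@[11:11]
[12] read 'b'  n1⇒n2 (fail-walked)
[13] read 'b'  n2⇒n2 (fail-walked)
[14] read 'c'  n2⇒n0 (fail-walked)
[15] read 'b'  n0⇒n2
[16] read 'd'  n2⇒n3
[17] read 'c'  n3⇒n4
[18] read 'a'  n4⇒n5  → match P0@[18:18],P1@[15:18]
[19] read 'a'  n5⇒n1 (fail-walked)  → match P0@[19:19]
[20] read 'b'  n1⇒n2 (fail-walked)
[21] read 'b'  n2⇒n2 (fail-walked)
[22] read 'd'  n2⇒n3
[23] read 'c'  n3⇒n4
[24] read 'a'  n4⇒n5  → match P0@[24:24],P1@[21:24]
[25] read 'a'  n5⇒n1 (fail-walked)  → match P0@[25:25]
[26] read 'a'  n1⇒n1 (fail-walked)  → match P0@[26:26]
[27] read 'd'  n1⇒n0 (fail-walked)
[28] read 'b'  n0⇒n2
[29] read 'd'  n2⇒n3
[30] read 'c'  n3⇒n4
[31] read 'a'  n4⇒n5  → match P0@[31:31],P1@[28:31]
[32] read 'b'  n5⇒n2 (fail-walked)
[33] read 'd'  n2⇒n3
[34] read 'c'  n3⇒n4
[35] read 'a'  n4⇒n5  → match P0@[35:35],P1@[32:35]
[36] read 'd'  n5⇒n0 (fail-walked)
[37] read 'a'  n0⇒n1  → match P0@[37:37]
[38] read 'c'  n1⇒n0 (fail-walked)
[39] read 'a'  n0⇒n1  → match P0@[39:39]
[40] read 'b'  n1⇒n2 (fail-walked)
[41] read 'd'  n2⇒n3
[42] read 'c'  n3⇒n4
[43] read 'a'  n4⇒n5  → match P0@[43:43],P1@[40:43]
[44] read 'a'  n5⇒n1 (fail-walked)  → match P0@[44:44]
[45] read 'c'  n1⇒n0 (fail-walked)
[46] read 'd'  n0⇒n0
[47] read 'c'  n0⇒n0
[48] read 'b'  n0⇒n2
[49] read 'd'  n2⇒n3
[50] read 'c'  n3⇒n4
[51] read 'a'  n4⇒n5  → match P0@[51:51],P1@[48:51]
[52] read 'b'  n5⇒n2 (fail-walked)
[53] read 'd'  n2⇒n3
[54] read 'c'  n3⇒n4
[55] read 'a'  n4⇒n5  → match P0@[55:55],P1@[52:55]
[56] read 'b'  n5⇒n2 (fail-walked)
[57] read 'd'  n2⇒n3
[58] read 'c'  n3⇒n4
[59] read 'a'  n4⇒n5  → match P0@[59:59],P1@[56:59]
[60] read 'b'  n5⇒n2 (fail-walked)

All matches (sorted): [[3,0],[3,1],[5,0],[6,0],[8,0],[9,0],[10,0],[11,0],[18,0],[18,1],[19,0],[24,0],[24,1],[25,0],[26,0],[31,0],[31,1],[35,0],[35,1],[37,0],[39,0],[43,0],[43,1],[44,0],[51,0],[51,1],[55,0],[55,1],[59,0],[59,1]]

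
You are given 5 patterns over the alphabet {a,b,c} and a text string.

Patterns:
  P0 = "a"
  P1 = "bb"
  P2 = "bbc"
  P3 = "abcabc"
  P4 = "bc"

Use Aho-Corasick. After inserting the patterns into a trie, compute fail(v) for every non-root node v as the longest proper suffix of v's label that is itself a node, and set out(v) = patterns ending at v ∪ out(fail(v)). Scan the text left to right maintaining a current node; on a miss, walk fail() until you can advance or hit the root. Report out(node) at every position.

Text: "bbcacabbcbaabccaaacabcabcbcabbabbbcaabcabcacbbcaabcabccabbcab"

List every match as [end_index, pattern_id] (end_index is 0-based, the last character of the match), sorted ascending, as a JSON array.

Build automaton:
Trie (insert patterns):
  n0 'ε': a→1 b→2
  n1 'a': b→5  [P0 ends]
  n2 'b': b→3 c→10
  n3 'bb': c→4  [P1 ends]
  n4 'bbc': ·  [P2 ends]
  n5 'ab': c→6
  n6 'abc': a→7
  n7 'abca': b→8
  n8 'abcab': c→9
  n9 'abcabc': ·  [P3 ends]
  n10 'bc': ·  [P4 ends]

Failure links (BFS by depth):
  n1('a'): parent n0 fail=0; on 'a' 0 → fail=0;  out {0}∪∅={0}
  n2('b'): parent n0 fail=0; on 'b' 0 → fail=0;  out ∅∪∅=∅
  n3('bb'): parent n2 fail=0; on 'b' 0 → fail=2;  out {1}∪∅={1}
  n5('ab'): parent n1 fail=0; on 'b' 0 → fail=2;  out ∅∪∅=∅
  n10('bc'): parent n2 fail=0; on 'c' 0 → fail=0;  out {4}∪∅={4}
  n4('bbc'): parent n3 fail=2; on 'c' 2 → fail=10;  out {2}∪{4}={2,4}
  n6('abc'): parent n5 fail=2; on 'c' 2 → fail=10;  out ∅∪{4}={4}
  n7('abca'): parent n6 fail=10; on 'a' 10→0 → fail=1;  out ∅∪{0}={0}
  n8('abcab'): parent n7 fail=1; on 'b' 1 → fail=5;  out ∅∪∅=∅
  n9('abcabc'): parent n8 fail=5; on 'c' 5 → fail=6;  out {3}∪{4}={3,4}

Text stream:
[0] read 'b'  n0⇒n2
[1] read 'b'  n2⇒n3  ** P1@[0:1]
[2] read 'c'  n3⇒n4  ** P2@[0:2],P4@[1:2]
[3] read 'a'  n4⇒n1 ·f  ** P0@[3:3]
[4] read 'c'  n1⇒n0 ·f
[5] read 'a'  n0⇒n1  ** P0@[5:5]
[6] read 'b'  n1⇒n5
[7] read 'b'  n5⇒n3 ·f  ** P1@[6:7]
[8] read 'c'  n3⇒n4  ** P2@[6:8],P4@[7:8]
[9] read 'b'  n4⇒n2 ·f
[10] read 'a'  n2⇒n1 ·f  ** P0@[10:10]
[11] read 'a'  n1⇒n1 ·f  ** P0@[11:11]
[12] read 'b'  n1⇒n5
[13] read 'c'  n5⇒n6  ** P4@[12:13]
[14] read 'c'  n6⇒n0 ·f
[15] read 'a'  n0⇒n1  ** P0@[15:15]
[16] read 'a'  n1⇒n1 ·f  ** P0@[16:16]
[17] read 'a'  n1⇒n1 ·f  ** P0@[17:17]
[18] read 'c'  n1⇒n0 ·f
[19] read 'a'  n0⇒n1  ** P0@[19:19]
[20] read 'b'  n1⇒n5
[21] read 'c'  n5⇒n6  ** P4@[20:21]
[22] read 'a'  n6⇒n7  ** P0@[22:22]
[23] read 'b'  n7⇒n8
[24] read 'c'  n8⇒n9  ** P3@[19:24],P4@[23:24]
[25] read 'b'  n9⇒n2 ·f
[26] read 'c'  n2⇒n10  ** P4@[25:26]
[27] read 'a'  n10⇒n1 ·f  ** P0@[27:27]
[28] read 'b'  n1⇒n5
[29] read 'b'  n5⇒n3 ·f  ** P1@[28:29]
[30] read 'a'  n3⇒n1 ·f  ** P0@[30:30]
[31] read 'b'  n1⇒n5
[32] read 'b'  n5⇒n3 ·f  ** P1@[31:32]
[33] read 'b'  n3⇒n3 ·f  ** P1@[32:33]
[34] read 'c'  n3⇒n4  ** P2@[32:34],P4@[33:34]
[35] read 'a'  n4⇒n1 ·f  ** P0@[35:35]
[36] read 'a'  n1⇒n1 ·f  ** P0@[36:36]
[37] read 'b'  n1⇒n5
[38] read 'c'  n5⇒n6  ** P4@[37:38]
[39] read 'a'  n6⇒n7  ** P0@[39:39]
[40] read 'b'  n7⇒n8
[41] read 'c'  n8⇒n9  ** P3@[36:41],P4@[40:41]
[42] read 'a'  n9⇒n7 ·f  ** P0@[42:42]
[43] read 'c'  n7⇒n0 ·f
[44] read 'b'  n0⇒n2
[45] read 'b'  n2⇒n3  ** P1@[44:45]
[46] read 'c'  n3⇒n4  ** P2@[44:46],P4@[45:46]
[47] read 'a'  n4⇒n1 ·f  ** P0@[47:47]
[48] read 'a'  n1⇒n1 ·f  ** P0@[48:48]
[49] read 'b'  n1⇒n5
[50] read 'c'  n5⇒n6  ** P4@[49:50]
[51] read 'a'  n6⇒n7  ** P0@[51:51]
[52] read 'b'  n7⇒n8
[53] read 'c'  n8⇒n9  ** P3@[48:53],P4@[52:53]
[54] read 'c'  n9⇒n0 ·f
[55] read 'a'  n0⇒n1  ** P0@[55:55]
[56] read 'b'  n1⇒n5
[57] read 'b'  n5⇒n3 ·f  ** P1@[56:57]
[58] read 'c'  n3⇒n4  ** P2@[56:58],P4@[57:58]
[59] read 'a'  n4⇒n1 ·f  ** P0@[59:59]
[60] read 'b'  n1⇒n5

Matches: [[1,1],[2,2],[2,4],[3,0],[5,0],[7,1],[8,2],[8,4],[10,0],[11,0],[13,4],[15,0],[16,0],[17,0],[19,0],[21,4],[22,0],[24,3],[24,4],[26,4],[27,0],[29,1],[30,0],[32,1],[33,1],[34,2],[34,4],[35,0],[36,0],[38,4],[39,0],[41,3],[41,4],[42,0],[45,1],[46,2],[46,4],[47,0],[48,0],[50,4],[51,0],[53,3],[53,4],[55,0],[57,1],[58,2],[58,4],[59,0]]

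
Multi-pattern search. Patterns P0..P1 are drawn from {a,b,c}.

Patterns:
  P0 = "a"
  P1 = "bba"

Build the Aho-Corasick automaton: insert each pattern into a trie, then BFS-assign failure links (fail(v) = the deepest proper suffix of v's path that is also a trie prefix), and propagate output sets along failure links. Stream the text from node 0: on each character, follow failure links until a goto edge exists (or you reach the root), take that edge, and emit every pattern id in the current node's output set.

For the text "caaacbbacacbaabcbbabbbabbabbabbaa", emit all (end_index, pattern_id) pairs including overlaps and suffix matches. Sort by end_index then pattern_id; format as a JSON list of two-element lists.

Build automaton:
Trie nodes:
  n0 'ε': a→1 b→2
  n1 'a': ·  ←P0
  n2 'b': b→3
  n3 'bb': a→4
  n4 'bba': ·  ←P1

Failure links (BFS by depth):
  fail(1) 'a': from fail(0)=0 chase 'a': 0 ⇒ 0;  out={0}∪out(0)={0}
  fail(2) 'b': from fail(0)=0 chase 'b': 0 ⇒ 0;  out=∅∪out(0)=∅
  fail(3) 'bb': from fail(2)=0 chase 'b': 0 ⇒ 2;  out=∅∪out(2)=∅
  fail(4) 'bba': from fail(3)=2 chase 'a': 2→0 ⇒ 1;  out={1}∪out(1)={0,1}

Text stream:
i=0 'c': node 0→0
i=1 'a': node 0→1  emit P0@[1:1]
i=2 'a': node 1→1 ·f  emit P0@[2:2]
i=3 'a': node 1→1 ·f  emit P0@[3:3]
i=4 'c': node 1→0 ·f
i=5 'b': node 0→2
i=6 'b': node 2→3
i=7 'a': node 3→4  emit P0@[7:7],P1@[5:7]
i=8 'c': node 4→0 ·f
i=9 'a': node 0→1  emit P0@[9:9]
i=10 'c': node 1→0 ·f
i=11 'b': node 0→2
i=12 'a': node 2→1 ·f  emit P0@[12:12]
i=13 'a': node 1→1 ·f  emit P0@[13:13]
i=14 'b': node 1→2 ·f
i=15 'c': node 2→0 ·f
i=16 'b': node 0→2
i=17 'b': node 2→3
i=18 'a': node 3→4  emit P0@[18:18],P1@[16:18]
i=19 'b': node 4→2 ·f
i=20 'b': node 2→3
i=21 'b': node 3→3 ·f
i=22 'a': node 3→4  emit P0@[22:22],P1@[20:22]
i=23 'b': node 4→2 ·f
i=24 'b': node 2→3
i=25 'a': node 3→4  emit P0@[25:25],P1@[23:25]
i=26 'b': node 4→2 ·f
i=27 'b': node 2→3
i=28 'a': node 3→4  emit P0@[28:28],P1@[26:28]
i=29 'b': node 4→2 ·f
i=30 'b': node 2→3
i=31 'a': node 3→4  emit P0@[31:31],P1@[29:31]
i=32 'a': node 4→1 ·f  emit P0@[32:32]

Result: [[1,0],[2,0],[3,0],[7,0],[7,1],[9,0],[12,0],[13,0],[18,0],[18,1],[22,0],[22,1],[25,0],[25,1],[28,0],[28,1],[31,0],[31,1],[32,0]]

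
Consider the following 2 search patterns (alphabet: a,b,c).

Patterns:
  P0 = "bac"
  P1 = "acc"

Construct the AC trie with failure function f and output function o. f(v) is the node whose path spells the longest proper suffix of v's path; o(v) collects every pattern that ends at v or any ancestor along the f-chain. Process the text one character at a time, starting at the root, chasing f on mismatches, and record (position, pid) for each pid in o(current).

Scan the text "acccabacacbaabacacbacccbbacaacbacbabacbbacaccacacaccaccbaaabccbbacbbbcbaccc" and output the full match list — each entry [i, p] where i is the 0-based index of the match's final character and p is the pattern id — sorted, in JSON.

Build automaton:
Trie (insert patterns):
  0='ε' goto a→4 b→1
  1='b' goto a→2
  2='ba' goto c→3
  3='bac' goto ·  [P0 ends]
  4='a' goto c→5
  5='ac' goto c→6
  6='acc' goto ·  [P1 ends]

BFS fail/out derivation:
  n1('b'): parent n0 fail=0; on 'b' 0 → fail=0;  out ∅∪∅=∅
  n4('a'): parent n0 fail=0; on 'a' 0 → fail=0;  out ∅∪∅=∅
  n2('ba'): parent n1 fail=0; on 'a' 0 → fail=4;  out ∅∪∅=∅
  n5('ac'): parent n4 fail=0; on 'c' 0 → fail=0;  out ∅∪∅=∅
  n3('bac'): parent n2 fail=4; on 'c' 4 → fail=5;  out {0}∪∅={0}
  n6('acc'): parent n5 fail=0; on 'c' 0 → fail=0;  out {1}∪∅={1}

Text stream:
[0] read 'a'  n0⇒n4
[1] read 'c'  n4⇒n5
[2] read 'c'  n5⇒n6  emit P1@[0:2]
[3] read 'c'  n6⇒n0 ·f
[4] read 'a'  n0⇒n4
[5] read 'b'  n4⇒n1 ·f
[6] read 'a'  n1⇒n2
[7] read 'c'  n2⇒n3  emit P0@[5:7]
[8] read 'a'  n3⇒n4 ·f
[9] read 'c'  n4⇒n5
[10] read 'b'  n5⇒n1 ·f
[11] read 'a'  n1⇒n2
[12] read 'a'  n2⇒n4 ·f
[13] read 'b'  n4⇒n1 ·f
[14] read 'a'  n1⇒n2
[15] read 'c'  n2⇒n3  emit P0@[13:15]
[16] read 'a'  n3⇒n4 ·f
[17] read 'c'  n4⇒n5
[18] read 'b'  n5⇒n1 ·f
[19] read 'a'  n1⇒n2
[20] read 'c'  n2⇒n3  emit P0@[18:20]
[21] read 'c'  n3⇒n6 ·f  emit P1@[19:21]
[22] read 'c'  n6⇒n0 ·f
[23] read 'b'  n0⇒n1
[24] read 'b'  n1⇒n1 ·f
[25] read 'a'  n1⇒n2
[26] read 'c'  n2⇒n3  emit P0@[24:26]
[27] read 'a'  n3⇒n4 ·f
[28] read 'a'  n4⇒n4 ·f
[29] read 'c'  n4⇒n5
[30] read 'b'  n5⇒n1 ·f
[31] read 'a'  n1⇒n2
[32] read 'c'  n2⇒n3  emit P0@[30:32]
[33] read 'b'  n3⇒n1 ·f
[34] read 'a'  n1⇒n2
[35] read 'b'  n2⇒n1 ·f
[36] read 'a'  n1⇒n2
[37] read 'c'  n2⇒n3  emit P0@[35:37]
[38] read 'b'  n3⇒n1 ·f
[39] read 'b'  n1⇒n1 ·f
[40] read 'a'  n1⇒n2
[41] read 'c'  n2⇒n3  emit P0@[39:41]
[42] read 'a'  n3⇒n4 ·f
[43] read 'c'  n4⇒n5
[44] read 'c'  n5⇒n6  emit P1@[42:44]
[45] read 'a'  n6⇒n4 ·f
[46] read 'c'  n4⇒n5
[47] read 'a'  n5⇒n4 ·f
[48] read 'c'  n4⇒n5
[49] read 'a'  n5⇒n4 ·f
[50] read 'c'  n4⇒n5
[51] read 'c'  n5⇒n6  emit P1@[49:51]
[52] read 'a'  n6⇒n4 ·f
[53] read 'c'  n4⇒n5
[54] read 'c'  n5⇒n6  emit P1@[52:54]
[55] read 'b'  n6⇒n1 ·f
[56] read 'a'  n1⇒n2
[57] read 'a'  n2⇒n4 ·f
[58] read 'a'  n4⇒n4 ·f
[59] read 'b'  n4⇒n1 ·f
[60] read 'c'  n1⇒n0 ·f
[61] read 'c'  n0⇒n0
[62] read 'b'  n0⇒n1
[63] read 'b'  n1⇒n1 ·f
[64] read 'a'  n1⇒n2
[65] read 'c'  n2⇒n3  emit P0@[63:65]
[66] read 'b'  n3⇒n1 ·f
[67] read 'b'  n1⇒n1 ·f
[68] read 'b'  n1⇒n1 ·f
[69] read 'c'  n1⇒n0 ·f
[70] read 'b'  n0⇒n1
[71] read 'a'  n1⇒n2
[72] read 'c'  n2⇒n3  emit P0@[70:72]
[73] read 'c'  n3⇒n6 ·f  emit P1@[71:73]
[74] read 'c'  n6⇒n0 ·f

All matches (sorted): [[2,1],[7,0],[15,0],[20,0],[21,1],[26,0],[32,0],[37,0],[41,0],[44,1],[51,1],[54,1],[65,0],[72,0],[73,1]]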